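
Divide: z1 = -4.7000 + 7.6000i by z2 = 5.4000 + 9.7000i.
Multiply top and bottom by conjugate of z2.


Conjugate of z2 = 5.4000 - 9.7000i
Numerator: (-4.7000 + 7.6000i)(5.4000 - 9.7000i) = 48.3400 + 86.6300i
Denominator: 5.4^2 + 9.7^2 = 123.25
Result = (48.3400 + 86.6300i)/123.25

0.3922 + 0.7029i


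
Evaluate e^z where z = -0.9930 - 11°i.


e^-0.9930 = 0.3705
cos(-11°) = 0.9816
sin(-11°) = -0.1908
Real = 0.3705*0.9816 = 0.3637
Imag = 0.3705*(-0.1908) = -0.0707

0.3637 - 0.0707i


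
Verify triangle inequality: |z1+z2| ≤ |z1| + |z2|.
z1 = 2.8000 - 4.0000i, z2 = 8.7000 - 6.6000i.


|z1| = sqrt(2.8^2 + (-4)^2) = sqrt(23.84) = 4.8826
|z2| = sqrt(8.7^2 + (-6.6)^2) = sqrt(119.25) = 10.9202
z1+z2 = 11.5000 - 10.6000i
|z1+z2| = sqrt(244.61) = 15.6400
|z1|+|z2| = 4.8826 + 10.9202 = 15.8028

|z1+z2| = 15.6400 ≤ |z1|+|z2| = 15.8028 (verified)


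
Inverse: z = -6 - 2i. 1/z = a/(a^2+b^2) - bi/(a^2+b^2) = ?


|z|^2 = 36+4 = 40
1/z = (-6 + 2i)/40

1/z = -0.1500 + 0.0500i


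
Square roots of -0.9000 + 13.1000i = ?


|z| = sqrt(0.81+171.61) = 13.1309
sqrt((|z|+a)/2) = sqrt((13.1309+(-0.9))/2) = sqrt(6.1154) = 2.4729
sqrt((|z|-a)/2) = sqrt((13.1309-(-0.9))/2) = sqrt(7.0154) = 2.6487

±(2.4729 + 2.6487i) i.e. 2.4729 + 2.6487i and -2.4729 - 2.6487i


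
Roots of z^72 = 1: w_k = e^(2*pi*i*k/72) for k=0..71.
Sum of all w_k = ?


The sum of all 72th roots of unity is 0.
Geometric series: (1 - w^72)/(1 - w) = (1-1)/(1-w) = 0 since w^72 = 1, w ≠ 1.
Alternatively: coefficient of z^71 in z^72 - 1 is 0.

0


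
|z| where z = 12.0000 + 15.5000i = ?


|z| = sqrt(12^2 + 15.5^2) = sqrt(144 + 240.25) = sqrt(384.25) = 19.6023

|z| = 19.6023


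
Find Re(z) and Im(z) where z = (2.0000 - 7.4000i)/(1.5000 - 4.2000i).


Multiply by conjugate: (2.0000 - 7.4000i)(1.5000 + 4.2000i) / (1.5^2 + (-4.2)^2)
Numerator real = 2*1.5 - (7.4)*(-4.2) = 34.08
Numerator imag = -7.4*1.5 - 2*(-4.2) = -2.7
Denominator = 19.89
Re(z) = 34.08/19.89 = 1.7134
Im(z) = -2.7/19.89 = -0.1357

Re(z) = 1.7134, Im(z) = -0.1357


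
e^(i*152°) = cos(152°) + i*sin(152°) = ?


cos(152°) = -0.8829
sin(152°) = 0.4695

e^(i*152°) = -0.8829 + 0.4695i


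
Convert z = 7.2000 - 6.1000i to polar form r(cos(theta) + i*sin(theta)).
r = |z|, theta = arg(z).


r = sqrt(51.84+37.21) = sqrt(89.05) = 9.4366
theta = atan2(-6.1, 7.2) = -40.2720 degrees

r = 9.4366, theta = -40.2720 degrees


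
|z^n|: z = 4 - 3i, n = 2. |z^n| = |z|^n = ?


|z| = sqrt(16+9) = sqrt(25) = 5
|z^2| = |z|^2 = 5^2 = 25

|z^2| = 25


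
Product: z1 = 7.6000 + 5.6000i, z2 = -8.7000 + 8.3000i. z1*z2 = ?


Real = 7.6*(-8.7) - 5.6*8.3 = -66.12 - 46.48 = -112.6
Imag = 7.6*8.3 - (8.7)*5.6 = 63.08 - (48.72) = 14.36

-112.6000 + 14.3600i


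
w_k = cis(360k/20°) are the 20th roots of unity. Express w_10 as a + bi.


Angle = 360*10/20 = 180°
a = cos(180°) = -1.0000
b = sin(180°) = 0

-1.0000 + 0i


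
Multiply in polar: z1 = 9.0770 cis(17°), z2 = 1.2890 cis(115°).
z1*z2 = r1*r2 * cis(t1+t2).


r = 9.0770 * 1.2890 = 11.7003
theta = 17° + 115° = 132° = 132° (mod 360)

11.7003 cis(132°)


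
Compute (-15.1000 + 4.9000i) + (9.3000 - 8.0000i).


Real: -15.1 + 9.3 = -5.8
Imag: 4.9 - 8 = -3.1

-5.8000 - 3.1000i


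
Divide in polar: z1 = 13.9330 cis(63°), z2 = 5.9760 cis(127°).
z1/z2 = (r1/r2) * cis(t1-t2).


r = 13.9330 / 5.9760 = 2.3315
theta = 63° - 127° = -64° = 296° (mod 360)

2.3315 cis(296°)


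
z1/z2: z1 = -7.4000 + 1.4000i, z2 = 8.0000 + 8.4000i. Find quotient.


Conjugate of z2 = 8.0000 - 8.4000i
Numerator: (-7.4000 + 1.4000i)(8.0000 - 8.4000i) = -47.4400 + 73.3600i
Denominator: 8^2 + 8.4^2 = 134.56
Result = (-47.4400 + 73.3600i)/134.56

-0.3526 + 0.5452i


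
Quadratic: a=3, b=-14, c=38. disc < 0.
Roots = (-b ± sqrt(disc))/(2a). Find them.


disc = (-14)^2 - 4*3*38 = 196 - 456 = -260
sqrt(|disc|) = sqrt(260) = 16.1245
Real part = 14/(2*3) = 2.3333
Imag part = 16.1245/(2*3) = 2.6874

2.3333 ± 2.6874i


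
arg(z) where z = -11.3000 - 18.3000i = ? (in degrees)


Re = -11.3, Im = -18.3
arg = atan2(-18.3, -11.3) = -121.6948 degrees

arg(z) = -121.6948 degrees


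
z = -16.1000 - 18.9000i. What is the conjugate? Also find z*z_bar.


z_bar = -16.1000 + 18.9000i
z*z_bar = (-16.1)^2 + (-18.9)^2 = 259.21 + 357.21 = 616.42

z_bar = -16.1000 + 18.9000i, z*z_bar = 616.42


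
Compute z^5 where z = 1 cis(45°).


r^5 = 1^5 = 1
n*theta = 5*45° = 225° = 225° (mod 360)
a = 1*cos(225°) = -0.7071
b = 1*sin(225°) = -0.7071

1 cis(225°) = -0.7071 - 0.7071i


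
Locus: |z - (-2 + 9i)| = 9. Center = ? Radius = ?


|z - z0| = r is a circle with center z0 and radius r.
Center = (-2, 9), radius = 9

Circle with center (-2, 9) and radius 9


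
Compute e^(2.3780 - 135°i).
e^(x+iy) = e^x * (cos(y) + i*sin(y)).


e^2.3780 = 10.7833
cos(-135°) = -0.70711
sin(-135°) = -0.70711
Real = 10.7833*(-0.70711) = -7.6250
Imag = 10.7833*(-0.70711) = -7.6250

-7.6250 - 7.6250i


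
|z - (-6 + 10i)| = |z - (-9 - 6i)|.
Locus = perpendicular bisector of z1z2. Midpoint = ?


Equal distances means the locus is the perpendicular bisector of z1 and z2.
Midpoint = ((-6+(-9))/2, (10+(-6))/2) = (-7.5000, 2.0000)

Perpendicular bisector through (-7.5000, 2.0000)


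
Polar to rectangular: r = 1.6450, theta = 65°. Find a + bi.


a = 1.6450*cos(65°) = 1.6450*0.4226 = 0.6952
b = 1.6450*sin(65°) = 1.6450*0.9063 = 1.4909

0.6952 + 1.4909i


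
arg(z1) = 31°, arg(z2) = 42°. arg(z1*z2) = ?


arg(z1*z2) = 31° + 42° = 73°
Normalized to (-180°, 180°]: 73°

73°


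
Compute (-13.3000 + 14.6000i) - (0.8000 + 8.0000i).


Real: -13.3 - 0.8 = -14.1
Imag: 14.6 - 8 = 6.6

-14.1000 + 6.6000i


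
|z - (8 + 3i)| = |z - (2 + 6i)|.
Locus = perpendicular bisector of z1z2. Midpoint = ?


Equal distances means the locus is the perpendicular bisector of z1 and z2.
Midpoint = ((8+2)/2, (3+6)/2) = (5.0000, 4.5000)

Perpendicular bisector through (5.0000, 4.5000)


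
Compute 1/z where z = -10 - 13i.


|z|^2 = 100+169 = 269
1/z = (-10 + 13i)/269

1/z = -0.0372 + 0.0483i


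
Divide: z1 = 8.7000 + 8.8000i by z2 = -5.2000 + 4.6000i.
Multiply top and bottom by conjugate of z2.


Conjugate of z2 = -5.2000 - 4.6000i
Numerator: (8.7000 + 8.8000i)(-5.2000 - 4.6000i) = -4.7600 - 85.7800i
Denominator: (-5.2)^2 + 4.6^2 = 48.2
Result = (-4.7600 - 85.7800i)/48.2

-0.0988 - 1.7797i


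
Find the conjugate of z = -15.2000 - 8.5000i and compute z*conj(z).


z_bar = -15.2000 + 8.5000i
z*z_bar = (-15.2)^2 + (-8.5)^2 = 231.04 + 72.25 = 303.29

z_bar = -15.2000 + 8.5000i, z*z_bar = 303.29


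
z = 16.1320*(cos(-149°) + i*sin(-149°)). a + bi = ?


a = 16.1320*cos(-149°) = 16.1320*(-0.857167) = -13.8278
b = 16.1320*sin(-149°) = 16.1320*(-0.51504) = -8.3086

-13.8278 - 8.3086i


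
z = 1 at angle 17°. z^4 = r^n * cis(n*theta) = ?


r^4 = 1^4 = 1
n*theta = 4*17° = 68° = 68° (mod 360)
a = 1*cos(68°) = 0.3746
b = 1*sin(68°) = 0.9272

1 cis(68°) = 0.3746 + 0.9272i


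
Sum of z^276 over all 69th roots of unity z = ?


The roots are w_k = w^k with w = e^(2*pi*i/69), and (w^k)^276 = (w^276)^k.
So S = 1 + u + u^2 + ... + u^(68) with u = w^276.
276 = 4*69 + 0, so 276 is a multiple of 69 and u = (w^69)^4 = 1.
Every one of the 69 terms equals 1: S = 69

S = 69


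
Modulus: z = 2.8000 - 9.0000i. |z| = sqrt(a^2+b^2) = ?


|z| = sqrt(2.8^2 + (-9)^2) = sqrt(7.84 + 81) = sqrt(88.84) = 9.4255

|z| = 9.4255


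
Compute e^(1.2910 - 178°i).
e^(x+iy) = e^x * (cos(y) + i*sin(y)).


e^1.2910 = 3.6364
cos(-178°) = -0.9994
sin(-178°) = -0.0349
Real = 3.6364*(-0.9994) = -3.6342
Imag = 3.6364*(-0.0349) = -0.1269

-3.6342 - 0.1269i


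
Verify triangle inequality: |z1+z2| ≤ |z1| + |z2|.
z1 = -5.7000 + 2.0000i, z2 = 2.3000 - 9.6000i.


|z1| = sqrt((-5.7)^2 + 2^2) = sqrt(36.49) = 6.0407
|z2| = sqrt(2.3^2 + (-9.6)^2) = sqrt(97.45) = 9.8717
z1+z2 = -3.4000 - 7.6000i
|z1+z2| = sqrt(69.32) = 8.3259
|z1|+|z2| = 6.0407 + 9.8717 = 15.9124

|z1+z2| = 8.3259 ≤ |z1|+|z2| = 15.9124 (verified)


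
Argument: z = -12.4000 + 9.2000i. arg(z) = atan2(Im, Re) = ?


Re = -12.4, Im = 9.2
arg = atan2(9.2, -12.4) = 143.4270 degrees

arg(z) = 143.4270 degrees


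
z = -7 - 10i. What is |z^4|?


|z| = sqrt(49+100) = sqrt(149) = 12.2066
|z^4| = |z|^4 = (sqrt(149))^4 = 149^2 = 22201

|z^4| = 22201


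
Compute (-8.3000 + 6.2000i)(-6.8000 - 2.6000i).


Real = -8.3*(-6.8) - 6.2*(-2.6) = 56.44 - (-16.12) = 72.56
Imag = -8.3*(-2.6) - (6.8)*6.2 = 21.58 - (42.16) = -20.58

72.5600 - 20.5800i


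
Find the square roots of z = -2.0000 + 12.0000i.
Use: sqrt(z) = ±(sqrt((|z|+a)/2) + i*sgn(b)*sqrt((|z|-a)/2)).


|z| = sqrt(4+144) = 12.1655
sqrt((|z|+a)/2) = sqrt((12.1655+(-2))/2) = sqrt(5.0828) = 2.2545
sqrt((|z|-a)/2) = sqrt((12.1655-(-2))/2) = sqrt(7.0828) = 2.6613

±(2.2545 + 2.6613i) i.e. 2.2545 + 2.6613i and -2.2545 - 2.6613i


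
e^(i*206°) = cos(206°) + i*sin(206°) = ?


cos(206°) = -0.8988
sin(206°) = -0.4384

e^(i*206°) = -0.8988 - 0.4384i


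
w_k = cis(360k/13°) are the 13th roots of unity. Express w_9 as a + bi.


Angle = 360*9/13 = 249.2308°
a = cos(249.2308°) = -0.3546
b = sin(249.2308°) = -0.9350

-0.3546 - 0.9350i


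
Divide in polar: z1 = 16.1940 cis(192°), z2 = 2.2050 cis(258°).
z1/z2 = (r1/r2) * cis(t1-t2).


r = 16.1940 / 2.2050 = 7.3442
theta = 192° - 258° = -66° = 294° (mod 360)

7.3442 cis(294°)


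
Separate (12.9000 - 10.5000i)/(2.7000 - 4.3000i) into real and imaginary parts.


Multiply by conjugate: (12.9000 - 10.5000i)(2.7000 + 4.3000i) / (2.7^2 + (-4.3)^2)
Numerator real = 12.9*2.7 - (10.5)*(-4.3) = 79.98
Numerator imag = -10.5*2.7 - 12.9*(-4.3) = 27.12
Denominator = 25.78
Re(z) = 79.98/25.78 = 3.1024
Im(z) = 27.12/25.78 = 1.0520

Re(z) = 3.1024, Im(z) = 1.0520


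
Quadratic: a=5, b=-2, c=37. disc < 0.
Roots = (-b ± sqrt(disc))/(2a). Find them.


disc = (-2)^2 - 4*5*37 = 4 - 740 = -736
sqrt(|disc|) = sqrt(736) = 27.1293
Real part = 2/(2*5) = 0.2000
Imag part = 27.1293/(2*5) = 2.7129

0.2000 ± 2.7129i


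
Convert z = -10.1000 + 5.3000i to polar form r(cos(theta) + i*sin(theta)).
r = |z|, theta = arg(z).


r = sqrt(102.01+28.09) = sqrt(130.1) = 11.4061
theta = atan2(5.3, -10.1) = 152.3116 degrees

r = 11.4061, theta = 152.3116 degrees


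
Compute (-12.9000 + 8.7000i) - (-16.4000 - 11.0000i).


Real: -12.9 + 16.4 = 3.5
Imag: 8.7 + 11 = 19.7

3.5000 + 19.7000i


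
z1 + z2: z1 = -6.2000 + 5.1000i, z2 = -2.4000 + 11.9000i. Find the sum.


Real: -6.2 - 2.4 = -8.6
Imag: 5.1 + 11.9 = 17

-8.6000 + 17.0000i


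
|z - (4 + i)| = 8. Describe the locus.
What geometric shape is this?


|z - z0| = r is a circle with center z0 and radius r.
Center = (4, 1), radius = 8

Circle with center (4, 1) and radius 8


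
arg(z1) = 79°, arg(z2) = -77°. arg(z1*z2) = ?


arg(z1*z2) = 79° - 77° = 2°
Normalized to (-180°, 180°]: 2°

2°


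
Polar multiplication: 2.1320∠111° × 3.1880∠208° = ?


r = 2.1320 * 3.1880 = 6.7968
theta = 111° + 208° = 319° = 319° (mod 360)

6.7968 cis(319°)


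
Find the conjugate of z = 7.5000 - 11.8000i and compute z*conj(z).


z_bar = 7.5000 + 11.8000i
z*z_bar = 7.5^2 + (-11.8)^2 = 56.25 + 139.24 = 195.49

z_bar = 7.5000 + 11.8000i, z*z_bar = 195.49


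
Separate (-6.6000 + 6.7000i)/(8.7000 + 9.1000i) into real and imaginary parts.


Multiply by conjugate: (-6.6000 + 6.7000i)(8.7000 - 9.1000i) / (8.7^2 + 9.1^2)
Numerator real = -6.6*8.7 + 6.7*9.1 = 3.55
Numerator imag = 6.7*8.7 - (-6.6)*9.1 = 118.35
Denominator = 158.5
Re(z) = 3.55/158.5 = 0.0224
Im(z) = 118.35/158.5 = 0.7467

Re(z) = 0.0224, Im(z) = 0.7467


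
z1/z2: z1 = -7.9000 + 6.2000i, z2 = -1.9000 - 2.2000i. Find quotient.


Conjugate of z2 = -1.9000 + 2.2000i
Numerator: (-7.9000 + 6.2000i)(-1.9000 + 2.2000i) = 1.3700 - 29.1600i
Denominator: (-1.9)^2 + (-2.2)^2 = 8.45
Result = (1.3700 - 29.1600i)/8.45

0.1621 - 3.4509i


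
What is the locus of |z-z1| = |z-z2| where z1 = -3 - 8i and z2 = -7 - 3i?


Equal distances means the locus is the perpendicular bisector of z1 and z2.
Midpoint = ((-3+(-7))/2, (-8+(-3))/2) = (-5.0000, -5.5000)

Perpendicular bisector through (-5.0000, -5.5000)


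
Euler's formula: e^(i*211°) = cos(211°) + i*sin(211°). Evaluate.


cos(211°) = -0.8572
sin(211°) = -0.5150

e^(i*211°) = -0.8572 - 0.5150i


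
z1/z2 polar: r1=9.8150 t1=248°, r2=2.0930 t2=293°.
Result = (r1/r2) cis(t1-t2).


r = 9.8150 / 2.0930 = 4.6894
theta = 248° - 293° = -45° = 315° (mod 360)

4.6894 cis(315°)


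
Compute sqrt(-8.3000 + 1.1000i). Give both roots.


|z| = sqrt(68.89+1.21) = 8.3726
sqrt((|z|+a)/2) = sqrt((8.3726+(-8.3))/2) = sqrt(0.0363) = 0.1905
sqrt((|z|-a)/2) = sqrt((8.3726-(-8.3))/2) = sqrt(8.3363) = 2.8873

±(0.1905 + 2.8873i) i.e. 0.1905 + 2.8873i and -0.1905 - 2.8873i


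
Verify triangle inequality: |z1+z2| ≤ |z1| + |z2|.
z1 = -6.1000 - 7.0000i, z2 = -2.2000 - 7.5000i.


|z1| = sqrt((-6.1)^2 + (-7)^2) = sqrt(86.21) = 9.2849
|z2| = sqrt((-2.2)^2 + (-7.5)^2) = sqrt(61.09) = 7.8160
z1+z2 = -8.3000 - 14.5000i
|z1+z2| = sqrt(279.14) = 16.7075
|z1|+|z2| = 9.2849 + 7.8160 = 17.1009

|z1+z2| = 16.7075 ≤ |z1|+|z2| = 17.1009 (verified)


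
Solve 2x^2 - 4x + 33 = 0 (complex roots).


disc = (-4)^2 - 4*2*33 = 16 - 264 = -248
sqrt(|disc|) = sqrt(248) = 15.7480
Real part = 4/(2*2) = 1.0000
Imag part = 15.7480/(2*2) = 3.9370

1.0000 ± 3.9370i


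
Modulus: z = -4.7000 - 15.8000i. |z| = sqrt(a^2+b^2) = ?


|z| = sqrt((-4.7)^2 + (-15.8)^2) = sqrt(22.09 + 249.64) = sqrt(271.73) = 16.4842

|z| = 16.4842


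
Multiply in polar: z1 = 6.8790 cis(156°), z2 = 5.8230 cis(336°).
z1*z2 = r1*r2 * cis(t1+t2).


r = 6.8790 * 5.8230 = 40.0564
theta = 156° + 336° = 492° = 132° (mod 360)

40.0564 cis(132°)


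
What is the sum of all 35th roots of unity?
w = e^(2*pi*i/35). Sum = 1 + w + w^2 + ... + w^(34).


The sum of all 35th roots of unity is 0.
Geometric series: (1 - w^35)/(1 - w) = (1-1)/(1-w) = 0 since w^35 = 1, w ≠ 1.
Alternatively: coefficient of z^34 in z^35 - 1 is 0.

0


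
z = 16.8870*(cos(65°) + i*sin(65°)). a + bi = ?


a = 16.8870*cos(65°) = 16.8870*0.42262 = 7.1368
b = 16.8870*sin(65°) = 16.8870*0.906308 = 15.3048

7.1368 + 15.3048i


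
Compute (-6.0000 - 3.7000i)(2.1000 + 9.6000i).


Real = -6*2.1 - (-3.7)*9.6 = -12.6 - (-35.52) = 22.92
Imag = -6*9.6 + 2.1*(-3.7) = -57.6 - (7.77) = -65.37

22.9200 - 65.3700i


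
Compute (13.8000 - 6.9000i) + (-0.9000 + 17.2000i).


Real: 13.8 - 0.9 = 12.9
Imag: -6.9 + 17.2 = 10.3

12.9000 + 10.3000i


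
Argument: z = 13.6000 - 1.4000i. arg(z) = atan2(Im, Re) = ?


Re = 13.6, Im = -1.4
arg = atan2(-1.4, 13.6) = -5.8774 degrees

arg(z) = -5.8774 degrees


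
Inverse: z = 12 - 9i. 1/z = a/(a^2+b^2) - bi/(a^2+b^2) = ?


|z|^2 = 144+81 = 225
1/z = (12 + 9i)/225

1/z = 0.0533 + 0.0400i


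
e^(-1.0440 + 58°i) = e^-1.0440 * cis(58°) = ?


e^-1.0440 = 0.35204
cos(58°) = 0.52992
sin(58°) = 0.848
Real = 0.35204*0.52992 = 0.1866
Imag = 0.35204*0.848 = 0.2985

0.1866 + 0.2985i


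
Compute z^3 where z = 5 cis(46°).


r^3 = 5^3 = 125
n*theta = 3*46° = 138° = 138° (mod 360)
a = 125*cos(138°) = -92.8931
b = 125*sin(138°) = 83.6413

125 cis(138°) = -92.8931 + 83.6413i


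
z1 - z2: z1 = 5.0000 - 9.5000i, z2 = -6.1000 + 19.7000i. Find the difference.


Real: 5 + 6.1 = 11.1
Imag: -9.5 - 19.7 = -29.2

11.1000 - 29.2000i


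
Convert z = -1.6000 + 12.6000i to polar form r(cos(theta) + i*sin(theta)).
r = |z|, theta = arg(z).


r = sqrt(2.56+158.76) = sqrt(161.32) = 12.7012
theta = atan2(12.6, -1.6) = 97.2369 degrees

r = 12.7012, theta = 97.2369 degrees


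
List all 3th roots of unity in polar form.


The 3th roots of unity are cis(360k/3°) for k=0..2
Angle step = 360/3 = 120°
Primitive root: cis(120°)
Primitive root = -0.5000 + 0.8660i

3 roots at angles: 0°, 120°, 240°


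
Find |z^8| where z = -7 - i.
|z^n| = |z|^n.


|z| = sqrt(49+1) = sqrt(50) = 7.0711
|z^8| = |z|^8 = (sqrt(50))^8 = 50^4 = 6250000

|z^8| = 6250000


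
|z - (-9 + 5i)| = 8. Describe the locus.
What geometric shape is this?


|z - z0| = r is a circle with center z0 and radius r.
Center = (-9, 5), radius = 8

Circle with center (-9, 5) and radius 8


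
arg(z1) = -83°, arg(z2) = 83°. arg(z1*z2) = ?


arg(z1*z2) = -83° + 83° = 0°
Normalized to (-180°, 180°]: 0°

0°


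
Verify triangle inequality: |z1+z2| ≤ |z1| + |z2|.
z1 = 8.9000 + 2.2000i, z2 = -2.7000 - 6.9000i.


|z1| = sqrt(8.9^2 + 2.2^2) = sqrt(84.05) = 9.1679
|z2| = sqrt((-2.7)^2 + (-6.9)^2) = sqrt(54.9) = 7.4095
z1+z2 = 6.2000 - 4.7000i
|z1+z2| = sqrt(60.53) = 7.7801
|z1|+|z2| = 9.1679 + 7.4095 = 16.5774

|z1+z2| = 7.7801 ≤ |z1|+|z2| = 16.5774 (verified)


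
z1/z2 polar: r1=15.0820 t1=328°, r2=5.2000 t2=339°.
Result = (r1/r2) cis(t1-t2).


r = 15.0820 / 5.2000 = 2.9004
theta = 328° - 339° = -11° = 349° (mod 360)

2.9004 cis(349°)


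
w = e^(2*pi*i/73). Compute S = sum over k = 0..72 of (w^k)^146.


The roots are w_k = w^k with w = e^(2*pi*i/73), and (w^k)^146 = (w^146)^k.
So S = 1 + u + u^2 + ... + u^(72) with u = w^146.
146 = 2*73 + 0, so 146 is a multiple of 73 and u = (w^73)^2 = 1.
Every one of the 73 terms equals 1: S = 73

S = 73


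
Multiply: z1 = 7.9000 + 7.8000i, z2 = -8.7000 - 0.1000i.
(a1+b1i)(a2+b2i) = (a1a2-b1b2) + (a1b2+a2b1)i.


Real = 7.9*(-8.7) - 7.8*(-0.1) = -68.73 - (-0.78) = -67.95
Imag = 7.9*(-0.1) - (8.7)*7.8 = -0.79 - (67.86) = -68.65

-67.9500 - 68.6500i


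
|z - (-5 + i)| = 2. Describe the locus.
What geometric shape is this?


|z - z0| = r is a circle with center z0 and radius r.
Center = (-5, 1), radius = 2

Circle with center (-5, 1) and radius 2


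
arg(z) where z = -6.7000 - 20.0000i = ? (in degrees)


Re = -6.7, Im = -20
arg = atan2(-20, -6.7) = -108.5208 degrees

arg(z) = -108.5208 degrees


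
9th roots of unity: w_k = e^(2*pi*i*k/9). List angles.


The 9th roots of unity are cis(360k/9°) for k=0..8
Angle step = 360/9 = 40°
Primitive root: cis(40°)
Primitive root = 0.7660 + 0.6428i

9 roots at angles: 0°, 40°, 80°, 120°, 160°, 200°, 240°, 280°, 320°


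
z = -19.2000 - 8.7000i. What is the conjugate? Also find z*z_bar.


z_bar = -19.2000 + 8.7000i
z*z_bar = (-19.2)^2 + (-8.7)^2 = 368.64 + 75.69 = 444.33

z_bar = -19.2000 + 8.7000i, z*z_bar = 444.33


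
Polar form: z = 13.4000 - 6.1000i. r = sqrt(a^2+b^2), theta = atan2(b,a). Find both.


r = sqrt(179.56+37.21) = sqrt(216.77) = 14.7231
theta = atan2(-6.1, 13.4) = -24.4762 degrees

r = 14.7231, theta = -24.4762 degrees


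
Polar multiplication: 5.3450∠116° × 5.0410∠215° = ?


r = 5.3450 * 5.0410 = 26.9441
theta = 116° + 215° = 331° = 331° (mod 360)

26.9441 cis(331°)


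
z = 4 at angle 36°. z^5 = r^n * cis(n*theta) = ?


r^5 = 4^5 = 1024
n*theta = 5*36° = 180° = 180° (mod 360)
a = 1024*cos(180°) = -1024.0000
b = 1024*sin(180°) = 0

1024 cis(180°) = -1024.0000 + 0i


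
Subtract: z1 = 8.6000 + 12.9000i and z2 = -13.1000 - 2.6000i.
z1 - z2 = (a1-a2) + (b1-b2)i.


Real: 8.6 + 13.1 = 21.7
Imag: 12.9 + 2.6 = 15.5

21.7000 + 15.5000i


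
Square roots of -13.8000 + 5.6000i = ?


|z| = sqrt(190.44+31.36) = 14.8930
sqrt((|z|+a)/2) = sqrt((14.8930+(-13.8))/2) = sqrt(0.5465) = 0.7392
sqrt((|z|-a)/2) = sqrt((14.8930-(-13.8))/2) = sqrt(14.3465) = 3.7877

±(0.7392 + 3.7877i) i.e. 0.7392 + 3.7877i and -0.7392 - 3.7877i


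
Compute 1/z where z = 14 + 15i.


|z|^2 = 196+225 = 421
1/z = (14 - 15i)/421

1/z = 0.0333 - 0.0356i


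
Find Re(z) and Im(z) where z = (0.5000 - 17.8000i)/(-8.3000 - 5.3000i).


Multiply by conjugate: (0.5000 - 17.8000i)(-8.3000 + 5.3000i) / ((-8.3)^2 + (-5.3)^2)
Numerator real = 0.5*(-8.3) - (17.8)*(-5.3) = 90.19
Numerator imag = -17.8*(-8.3) - 0.5*(-5.3) = 150.39
Denominator = 96.98
Re(z) = 90.19/96.98 = 0.9300
Im(z) = 150.39/96.98 = 1.5507

Re(z) = 0.9300, Im(z) = 1.5507


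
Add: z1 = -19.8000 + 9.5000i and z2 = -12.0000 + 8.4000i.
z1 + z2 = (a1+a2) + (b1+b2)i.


Real: -19.8 - 12 = -31.8
Imag: 9.5 + 8.4 = 17.9

-31.8000 + 17.9000i


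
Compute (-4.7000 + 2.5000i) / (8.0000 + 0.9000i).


Conjugate of z2 = 8.0000 - 0.9000i
Numerator: (-4.7000 + 2.5000i)(8.0000 - 0.9000i) = -35.3500 + 24.2300i
Denominator: 8^2 + 0.9^2 = 64.81
Result = (-35.3500 + 24.2300i)/64.81

-0.5454 + 0.3739i


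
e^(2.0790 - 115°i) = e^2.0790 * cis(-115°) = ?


e^2.0790 = 7.9965
cos(-115°) = -0.42262
sin(-115°) = -0.90631
Real = 7.9965*(-0.42262) = -3.3795
Imag = 7.9965*(-0.90631) = -7.2473

-3.3795 - 7.2473i


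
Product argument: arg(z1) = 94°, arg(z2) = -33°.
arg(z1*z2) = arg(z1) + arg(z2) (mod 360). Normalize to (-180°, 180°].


arg(z1*z2) = 94° - 33° = 61°
Normalized to (-180°, 180°]: 61°

61°


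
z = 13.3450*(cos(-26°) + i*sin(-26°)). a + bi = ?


a = 13.3450*cos(-26°) = 13.3450*0.89879 = 11.9944
b = 13.3450*sin(-26°) = 13.3450*(-0.438371) = -5.8501

11.9944 - 5.8501i


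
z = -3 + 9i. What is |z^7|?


|z| = sqrt(9+81) = sqrt(90) = 9.4868
|z^7| = |z|^7 = (sqrt(90))^7 = 90^3 * sqrt(90) = 729000*sqrt(90)

|z^7| = 729000*sqrt(90) ≈ 6915901.2428


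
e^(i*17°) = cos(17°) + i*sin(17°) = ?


cos(17°) = 0.9563
sin(17°) = 0.2924

e^(i*17°) = 0.9563 + 0.2924i


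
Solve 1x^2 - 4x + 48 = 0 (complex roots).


disc = (-4)^2 - 4*1*48 = 16 - 192 = -176
sqrt(|disc|) = sqrt(176) = 13.2665
Real part = 4/(2*1) = 2.0000
Imag part = 13.2665/(2*1) = 6.6332

2.0000 ± 6.6332i


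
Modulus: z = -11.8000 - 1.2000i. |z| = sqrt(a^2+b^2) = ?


|z| = sqrt((-11.8)^2 + (-1.2)^2) = sqrt(139.24 + 1.44) = sqrt(140.68) = 11.8609

|z| = 11.8609


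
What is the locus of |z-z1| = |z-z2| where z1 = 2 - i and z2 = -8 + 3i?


Equal distances means the locus is the perpendicular bisector of z1 and z2.
Midpoint = ((2+(-8))/2, (-1+3)/2) = (-3.0000, 1.0000)

Perpendicular bisector through (-3.0000, 1.0000)


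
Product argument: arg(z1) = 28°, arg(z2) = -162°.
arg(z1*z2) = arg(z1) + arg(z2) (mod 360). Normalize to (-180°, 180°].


arg(z1*z2) = 28° - 162° = -134°
Normalized to (-180°, 180°]: -134°

-134°


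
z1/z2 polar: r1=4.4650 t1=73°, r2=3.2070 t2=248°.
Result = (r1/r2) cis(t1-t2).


r = 4.4650 / 3.2070 = 1.3923
theta = 73° - 248° = -175° = 185° (mod 360)

1.3923 cis(185°)


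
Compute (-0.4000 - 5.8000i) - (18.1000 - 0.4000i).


Real: -0.4 - 18.1 = -18.5
Imag: -5.8 + 0.4 = -5.4

-18.5000 - 5.4000i


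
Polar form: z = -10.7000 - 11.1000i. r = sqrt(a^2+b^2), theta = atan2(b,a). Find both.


r = sqrt(114.49+123.21) = sqrt(237.7) = 15.4175
theta = atan2(-11.1, -10.7) = -133.9488 degrees

r = 15.4175, theta = -133.9488 degrees


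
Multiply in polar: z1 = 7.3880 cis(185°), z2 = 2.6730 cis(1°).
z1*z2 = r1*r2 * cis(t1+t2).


r = 7.3880 * 2.6730 = 19.7481
theta = 185° + 1° = 186° = 186° (mod 360)

19.7481 cis(186°)


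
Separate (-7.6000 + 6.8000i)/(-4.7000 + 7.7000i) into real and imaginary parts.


Multiply by conjugate: (-7.6000 + 6.8000i)(-4.7000 - 7.7000i) / ((-4.7)^2 + 7.7^2)
Numerator real = -7.6*(-4.7) + 6.8*7.7 = 88.08
Numerator imag = 6.8*(-4.7) - (-7.6)*7.7 = 26.56
Denominator = 81.38
Re(z) = 88.08/81.38 = 1.0823
Im(z) = 26.56/81.38 = 0.3264

Re(z) = 1.0823, Im(z) = 0.3264


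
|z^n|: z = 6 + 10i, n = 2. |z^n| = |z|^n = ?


|z| = sqrt(36+100) = sqrt(136) = 11.6619
|z^2| = |z|^2 = (sqrt(136))^2 = 136

|z^2| = 136


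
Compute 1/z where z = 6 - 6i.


|z|^2 = 36+36 = 72
1/z = (6 + 6i)/72

1/z = 0.0833 + 0.0833i


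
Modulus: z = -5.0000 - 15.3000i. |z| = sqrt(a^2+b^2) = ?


|z| = sqrt((-5)^2 + (-15.3)^2) = sqrt(25 + 234.09) = sqrt(259.09) = 16.0963

|z| = 16.0963


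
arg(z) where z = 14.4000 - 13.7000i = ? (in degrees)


Re = 14.4, Im = -13.7
arg = atan2(-13.7, 14.4) = -43.5730 degrees

arg(z) = -43.5730 degrees


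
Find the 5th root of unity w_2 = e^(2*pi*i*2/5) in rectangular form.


Angle = 360*2/5 = 144°
a = cos(144°) = -0.8090
b = sin(144°) = 0.5878

-0.8090 + 0.5878i


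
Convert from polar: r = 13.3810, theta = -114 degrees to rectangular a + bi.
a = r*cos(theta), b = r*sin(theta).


a = 13.3810*cos(-114°) = 13.3810*(-0.406737) = -5.4425
b = 13.3810*sin(-114°) = 13.3810*(-0.91355) = -12.2242

-5.4425 - 12.2242i


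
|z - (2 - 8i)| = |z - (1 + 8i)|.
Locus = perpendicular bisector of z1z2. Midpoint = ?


Equal distances means the locus is the perpendicular bisector of z1 and z2.
Midpoint = ((2+1)/2, (-8+8)/2) = (1.5000, 0)

Perpendicular bisector through (1.5000, 0)


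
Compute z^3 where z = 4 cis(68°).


r^3 = 4^3 = 64
n*theta = 3*68° = 204° = 204° (mod 360)
a = 64*cos(204°) = -58.4669
b = 64*sin(204°) = -26.0311

64 cis(204°) = -58.4669 - 26.0311i


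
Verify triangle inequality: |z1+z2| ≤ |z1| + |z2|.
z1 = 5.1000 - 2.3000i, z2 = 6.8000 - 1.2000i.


|z1| = sqrt(5.1^2 + (-2.3)^2) = sqrt(31.3) = 5.5946
|z2| = sqrt(6.8^2 + (-1.2)^2) = sqrt(47.68) = 6.9051
z1+z2 = 11.9000 - 3.5000i
|z1+z2| = sqrt(153.86) = 12.4040
|z1|+|z2| = 5.5946 + 6.9051 = 12.4997

|z1+z2| = 12.4040 ≤ |z1|+|z2| = 12.4997 (verified)


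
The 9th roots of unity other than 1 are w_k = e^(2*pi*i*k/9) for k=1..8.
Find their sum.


With w = e^(2*pi*i/9), all 9 of the 9th roots of unity w^0 = 1, w, ..., w^(8) sum to 0: 1 + w + ... + w^(8) = (1 - w^9)/(1 - w) = 0 since w^9 = 1, w ≠ 1.
Removing the root 1: w + w^2 + ... + w^(8) = 0 - 1 = -1

Sum = -1


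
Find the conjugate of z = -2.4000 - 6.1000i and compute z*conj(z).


z_bar = -2.4000 + 6.1000i
z*z_bar = (-2.4)^2 + (-6.1)^2 = 5.76 + 37.21 = 42.97

z_bar = -2.4000 + 6.1000i, z*z_bar = 42.97


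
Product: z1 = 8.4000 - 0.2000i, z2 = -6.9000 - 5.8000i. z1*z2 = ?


Real = 8.4*(-6.9) - (-0.2)*(-5.8) = -57.96 - 1.16 = -59.12
Imag = 8.4*(-5.8) - (6.9)*(-0.2) = -48.72 + 1.38 = -47.34

-59.1200 - 47.3400i


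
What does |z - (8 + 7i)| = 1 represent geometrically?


|z - z0| = r is a circle with center z0 and radius r.
Center = (8, 7), radius = 1

Circle with center (8, 7) and radius 1


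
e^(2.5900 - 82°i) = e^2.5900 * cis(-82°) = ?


e^2.5900 = 13.32977
cos(-82°) = 0.13917
sin(-82°) = -0.990268
Real = 13.32977*0.13917 = 1.8551
Imag = 13.32977*(-0.990268) = -13.2000

1.8551 - 13.2000i


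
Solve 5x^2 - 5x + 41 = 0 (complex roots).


disc = (-5)^2 - 4*5*41 = 25 - 820 = -795
sqrt(|disc|) = sqrt(795) = 28.1957
Real part = 5/(2*5) = 0.5000
Imag part = 28.1957/(2*5) = 2.8196

0.5000 ± 2.8196i


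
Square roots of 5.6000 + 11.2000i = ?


|z| = sqrt(31.36+125.44) = 12.5220
sqrt((|z|+a)/2) = sqrt((12.5220+5.6)/2) = sqrt(9.0610) = 3.0101
sqrt((|z|-a)/2) = sqrt((12.5220-5.6)/2) = sqrt(3.4610) = 1.8604

±(3.0101 + 1.8604i) i.e. 3.0101 + 1.8604i and -3.0101 - 1.8604i


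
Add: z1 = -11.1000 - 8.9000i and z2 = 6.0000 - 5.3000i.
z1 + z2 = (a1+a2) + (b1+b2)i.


Real: -11.1 + 6 = -5.1
Imag: -8.9 - 5.3 = -14.2

-5.1000 - 14.2000i


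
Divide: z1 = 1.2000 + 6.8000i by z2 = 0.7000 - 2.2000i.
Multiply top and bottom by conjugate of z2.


Conjugate of z2 = 0.7000 + 2.2000i
Numerator: (1.2000 + 6.8000i)(0.7000 + 2.2000i) = -14.1200 + 7.4000i
Denominator: 0.7^2 + (-2.2)^2 = 5.33
Result = (-14.1200 + 7.4000i)/5.33

-2.6492 + 1.3884i


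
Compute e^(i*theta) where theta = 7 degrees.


cos(7°) = 0.9925
sin(7°) = 0.1219

e^(i*7°) = 0.9925 + 0.1219i


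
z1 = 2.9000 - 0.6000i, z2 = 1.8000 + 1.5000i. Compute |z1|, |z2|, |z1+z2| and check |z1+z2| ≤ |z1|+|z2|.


|z1| = sqrt(2.9^2 + (-0.6)^2) = sqrt(8.77) = 2.9614
|z2| = sqrt(1.8^2 + 1.5^2) = sqrt(5.49) = 2.3431
z1+z2 = 4.7000 + 0.9000i
|z1+z2| = sqrt(22.9) = 4.7854
|z1|+|z2| = 2.9614 + 2.3431 = 5.3045

|z1+z2| = 4.7854 ≤ |z1|+|z2| = 5.3045 (verified)


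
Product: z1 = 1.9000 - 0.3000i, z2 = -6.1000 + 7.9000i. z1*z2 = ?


Real = 1.9*(-6.1) - (-0.3)*7.9 = -11.59 - (-2.37) = -9.22
Imag = 1.9*7.9 - (6.1)*(-0.3) = 15.01 + 1.83 = 16.84

-9.2200 + 16.8400i


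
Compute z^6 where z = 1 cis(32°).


r^6 = 1^6 = 1
n*theta = 6*32° = 192° = 192° (mod 360)
a = 1*cos(192°) = -0.9781
b = 1*sin(192°) = -0.2079

1 cis(192°) = -0.9781 - 0.2079i


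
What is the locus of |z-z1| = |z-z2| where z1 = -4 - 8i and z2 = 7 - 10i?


Equal distances means the locus is the perpendicular bisector of z1 and z2.
Midpoint = ((-4+7)/2, (-8+(-10))/2) = (1.5000, -9.0000)

Perpendicular bisector through (1.5000, -9.0000)


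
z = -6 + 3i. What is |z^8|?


|z| = sqrt(36+9) = sqrt(45) = 6.7082
|z^8| = |z|^8 = (sqrt(45))^8 = 45^4 = 4100625

|z^8| = 4100625


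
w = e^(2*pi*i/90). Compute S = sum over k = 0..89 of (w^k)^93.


The roots are w_k = w^k with w = e^(2*pi*i/90), and (w^k)^93 = (w^93)^k.
So S = 1 + u + u^2 + ... + u^(89) with u = w^93.
93 = 1*90 + 3, so 93 is not a multiple of 90: u = (w^90)^1 * w^3 = w^3 ≠ 1 (w is a primitive 90th root), while u^90 = (w^90)^93 = 1.
Geometric series: S = (1 - u^90)/(1 - u) = (1 - 1)/(1 - u) = 0

S = 0


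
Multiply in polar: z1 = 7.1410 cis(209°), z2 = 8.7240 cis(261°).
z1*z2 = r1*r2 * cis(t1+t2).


r = 7.1410 * 8.7240 = 62.2981
theta = 209° + 261° = 470° = 110° (mod 360)

62.2981 cis(110°)


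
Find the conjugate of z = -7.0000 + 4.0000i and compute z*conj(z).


z_bar = -7.0000 - 4.0000i
z*z_bar = (-7)^2 + 4^2 = 49 + 16 = 65

z_bar = -7.0000 - 4.0000i, z*z_bar = 65


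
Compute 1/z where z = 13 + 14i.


|z|^2 = 169+196 = 365
1/z = (13 - 14i)/365

1/z = 0.0356 - 0.0384i


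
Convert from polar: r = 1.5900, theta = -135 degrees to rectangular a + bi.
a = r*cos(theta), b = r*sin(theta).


a = 1.5900*cos(-135°) = 1.5900*(-0.7071) = -1.1243
b = 1.5900*sin(-135°) = 1.5900*(-0.7071) = -1.1243

-1.1243 - 1.1243i


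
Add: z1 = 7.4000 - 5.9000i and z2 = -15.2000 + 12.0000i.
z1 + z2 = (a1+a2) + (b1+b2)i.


Real: 7.4 - 15.2 = -7.8
Imag: -5.9 + 12 = 6.1

-7.8000 + 6.1000i


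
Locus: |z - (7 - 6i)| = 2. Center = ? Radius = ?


|z - z0| = r is a circle with center z0 and radius r.
Center = (7, -6), radius = 2

Circle with center (7, -6) and radius 2


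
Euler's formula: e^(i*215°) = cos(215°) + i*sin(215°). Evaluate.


cos(215°) = -0.8192
sin(215°) = -0.5736

e^(i*215°) = -0.8192 - 0.5736i


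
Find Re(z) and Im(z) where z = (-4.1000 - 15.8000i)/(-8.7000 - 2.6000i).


Multiply by conjugate: (-4.1000 - 15.8000i)(-8.7000 + 2.6000i) / ((-8.7)^2 + (-2.6)^2)
Numerator real = -4.1*(-8.7) - (15.8)*(-2.6) = 76.75
Numerator imag = -15.8*(-8.7) - (-4.1)*(-2.6) = 126.8
Denominator = 82.45
Re(z) = 76.75/82.45 = 0.9309
Im(z) = 126.8/82.45 = 1.5379

Re(z) = 0.9309, Im(z) = 1.5379


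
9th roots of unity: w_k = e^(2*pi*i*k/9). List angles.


The 9th roots of unity are cis(360k/9°) for k=0..8
Angle step = 360/9 = 40°
Primitive root: cis(40°)
Primitive root = 0.7660 + 0.6428i

9 roots at angles: 0°, 40°, 80°, 120°, 160°, 200°, 240°, 280°, 320°


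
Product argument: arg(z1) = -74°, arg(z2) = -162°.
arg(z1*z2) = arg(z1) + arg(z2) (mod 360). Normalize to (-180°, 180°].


arg(z1*z2) = -74° - 162° = -236°
Normalized to (-180°, 180°]: 124°

124°


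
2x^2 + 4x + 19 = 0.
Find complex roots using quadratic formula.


disc = 4^2 - 4*2*19 = 16 - 152 = -136
sqrt(|disc|) = sqrt(136) = 11.6619
Real part = -4/(2*2) = -1.0000
Imag part = 11.6619/(2*2) = 2.9155

-1.0000 ± 2.9155i


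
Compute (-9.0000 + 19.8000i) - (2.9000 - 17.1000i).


Real: -9 - 2.9 = -11.9
Imag: 19.8 + 17.1 = 36.9

-11.9000 + 36.9000i


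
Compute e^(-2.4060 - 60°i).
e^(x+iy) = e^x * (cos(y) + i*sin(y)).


e^-2.4060 = 0.0902
cos(-60°) = 0.5
sin(-60°) = -0.866
Real = 0.0902*0.5 = 0.0451
Imag = 0.0902*(-0.866) = -0.0781

0.0451 - 0.0781i


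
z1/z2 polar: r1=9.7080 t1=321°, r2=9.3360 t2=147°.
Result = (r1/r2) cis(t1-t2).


r = 9.7080 / 9.3360 = 1.0398
theta = 321° - 147° = 174° = 174° (mod 360)

1.0398 cis(174°)


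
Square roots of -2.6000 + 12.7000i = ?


|z| = sqrt(6.76+161.29) = 12.9634
sqrt((|z|+a)/2) = sqrt((12.9634+(-2.6))/2) = sqrt(5.1817) = 2.2763
sqrt((|z|-a)/2) = sqrt((12.9634-(-2.6))/2) = sqrt(7.7817) = 2.7896

±(2.2763 + 2.7896i) i.e. 2.2763 + 2.7896i and -2.2763 - 2.7896i


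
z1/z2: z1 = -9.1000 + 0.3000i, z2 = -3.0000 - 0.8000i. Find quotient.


Conjugate of z2 = -3.0000 + 0.8000i
Numerator: (-9.1000 + 0.3000i)(-3.0000 + 0.8000i) = 27.0600 - 8.1800i
Denominator: (-3)^2 + (-0.8)^2 = 9.64
Result = (27.0600 - 8.1800i)/9.64

2.8071 - 0.8485i


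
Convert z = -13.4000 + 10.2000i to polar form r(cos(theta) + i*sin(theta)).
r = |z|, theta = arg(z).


r = sqrt(179.56+104.04) = sqrt(283.6) = 16.8404
theta = atan2(10.2, -13.4) = 142.7218 degrees

r = 16.8404, theta = 142.7218 degrees


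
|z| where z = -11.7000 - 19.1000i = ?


|z| = sqrt((-11.7)^2 + (-19.1)^2) = sqrt(136.89 + 364.81) = sqrt(501.7) = 22.3987

|z| = 22.3987


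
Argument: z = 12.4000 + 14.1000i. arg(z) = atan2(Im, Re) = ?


Re = 12.4, Im = 14.1
arg = atan2(14.1, 12.4) = 48.6705 degrees

arg(z) = 48.6705 degrees


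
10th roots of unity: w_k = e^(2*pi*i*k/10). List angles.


The 10th roots of unity are cis(360k/10°) for k=0..9
Angle step = 360/10 = 36°
Primitive root: cis(36°)
Primitive root = 0.8090 + 0.5878i

10 roots at angles: 0°, 36°, 72°, 108°, 144°, 180°, 216°, 252°, 288°, 324°


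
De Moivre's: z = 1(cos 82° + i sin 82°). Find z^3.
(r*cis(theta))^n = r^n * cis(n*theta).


r^3 = 1^3 = 1
n*theta = 3*82° = 246° = 246° (mod 360)
a = 1*cos(246°) = -0.4067
b = 1*sin(246°) = -0.9135

1 cis(246°) = -0.4067 - 0.9135i


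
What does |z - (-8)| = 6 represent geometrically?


|z - z0| = r is a circle with center z0 and radius r.
Center = (-8, 0), radius = 6

Circle with center (-8, 0) and radius 6


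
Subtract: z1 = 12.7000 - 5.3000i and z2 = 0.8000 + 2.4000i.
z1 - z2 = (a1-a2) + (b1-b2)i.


Real: 12.7 - 0.8 = 11.9
Imag: -5.3 - 2.4 = -7.7

11.9000 - 7.7000i


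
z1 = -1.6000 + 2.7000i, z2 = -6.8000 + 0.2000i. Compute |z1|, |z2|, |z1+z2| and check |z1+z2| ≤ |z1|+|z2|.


|z1| = sqrt((-1.6)^2 + 2.7^2) = sqrt(9.85) = 3.1385
|z2| = sqrt((-6.8)^2 + 0.2^2) = sqrt(46.28) = 6.8029
z1+z2 = -8.4000 + 2.9000i
|z1+z2| = sqrt(78.97) = 8.8865
|z1|+|z2| = 3.1385 + 6.8029 = 9.9414

|z1+z2| = 8.8865 ≤ |z1|+|z2| = 9.9414 (verified)


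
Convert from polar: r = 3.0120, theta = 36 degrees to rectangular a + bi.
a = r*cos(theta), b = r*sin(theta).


a = 3.0120*cos(36°) = 3.0120*0.80902 = 2.4368
b = 3.0120*sin(36°) = 3.0120*0.58779 = 1.7704

2.4368 + 1.7704i


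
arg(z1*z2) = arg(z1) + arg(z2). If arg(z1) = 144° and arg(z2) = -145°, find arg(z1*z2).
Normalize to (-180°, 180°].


arg(z1*z2) = 144° - 145° = -1°
Normalized to (-180°, 180°]: -1°

-1°


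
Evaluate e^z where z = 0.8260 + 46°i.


e^0.8260 = 2.2842
cos(46°) = 0.69466
sin(46°) = 0.71934
Real = 2.2842*0.69466 = 1.5867
Imag = 2.2842*0.71934 = 1.6431

1.5867 + 1.6431i


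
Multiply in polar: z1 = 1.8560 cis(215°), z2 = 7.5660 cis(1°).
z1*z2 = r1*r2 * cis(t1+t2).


r = 1.8560 * 7.5660 = 14.0425
theta = 215° + 1° = 216° = 216° (mod 360)

14.0425 cis(216°)


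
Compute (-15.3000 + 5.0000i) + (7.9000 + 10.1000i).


Real: -15.3 + 7.9 = -7.4
Imag: 5 + 10.1 = 15.1

-7.4000 + 15.1000i


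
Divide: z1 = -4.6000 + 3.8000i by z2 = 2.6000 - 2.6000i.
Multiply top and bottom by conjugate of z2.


Conjugate of z2 = 2.6000 + 2.6000i
Numerator: (-4.6000 + 3.8000i)(2.6000 + 2.6000i) = -21.8400 - 2.0800i
Denominator: 2.6^2 + (-2.6)^2 = 13.52
Result = (-21.8400 - 2.0800i)/13.52

-1.6154 - 0.1538i


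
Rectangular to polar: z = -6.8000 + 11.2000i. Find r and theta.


r = sqrt(46.24+125.44) = sqrt(171.68) = 13.1027
theta = atan2(11.2, -6.8) = 121.2637 degrees

r = 13.1027, theta = 121.2637 degrees


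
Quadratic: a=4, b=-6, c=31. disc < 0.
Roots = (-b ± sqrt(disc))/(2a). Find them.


disc = (-6)^2 - 4*4*31 = 36 - 496 = -460
sqrt(|disc|) = sqrt(460) = 21.4476
Real part = 6/(2*4) = 0.7500
Imag part = 21.4476/(2*4) = 2.6810

0.7500 ± 2.6810i


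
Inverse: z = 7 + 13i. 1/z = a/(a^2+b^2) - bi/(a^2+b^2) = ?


|z|^2 = 49+169 = 218
1/z = (7 - 13i)/218

1/z = 0.0321 - 0.0596i


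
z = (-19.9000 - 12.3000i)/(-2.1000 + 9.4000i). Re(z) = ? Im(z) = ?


Multiply by conjugate: (-19.9000 - 12.3000i)(-2.1000 - 9.4000i) / ((-2.1)^2 + 9.4^2)
Numerator real = -19.9*(-2.1) - (12.3)*9.4 = -73.83
Numerator imag = -12.3*(-2.1) - (-19.9)*9.4 = 212.89
Denominator = 92.77
Re(z) = -73.83/92.77 = -0.7958
Im(z) = 212.89/92.77 = 2.2948

Re(z) = -0.7958, Im(z) = 2.2948


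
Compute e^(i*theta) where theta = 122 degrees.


cos(122°) = -0.5299
sin(122°) = 0.8480

e^(i*122°) = -0.5299 + 0.8480i


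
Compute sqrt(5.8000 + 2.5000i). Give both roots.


|z| = sqrt(33.64+6.25) = 6.3159
sqrt((|z|+a)/2) = sqrt((6.3159+5.8)/2) = sqrt(6.0579) = 2.4613
sqrt((|z|-a)/2) = sqrt((6.3159-5.8)/2) = sqrt(0.2579) = 0.5079

±(2.4613 + 0.5079i) i.e. 2.4613 + 0.5079i and -2.4613 - 0.5079i


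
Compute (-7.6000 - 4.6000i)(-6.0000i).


Real = -7.6*0 - (-4.6)*(-6) = 0 - 27.6 = -27.6
Imag = -7.6*(-6) + 0*(-4.6) = 45.6 + 0 = 45.6

-27.6000 + 45.6000i


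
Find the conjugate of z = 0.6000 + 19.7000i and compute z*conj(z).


z_bar = 0.6000 - 19.7000i
z*z_bar = 0.6^2 + 19.7^2 = 0.36 + 388.09 = 388.45

z_bar = 0.6000 - 19.7000i, z*z_bar = 388.45


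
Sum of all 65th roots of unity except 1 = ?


With w = e^(2*pi*i/65), all 65 of the 65th roots of unity w^0 = 1, w, ..., w^(64) sum to 0: 1 + w + ... + w^(64) = (1 - w^65)/(1 - w) = 0 since w^65 = 1, w ≠ 1.
Removing the root 1: w + w^2 + ... + w^(64) = 0 - 1 = -1

Sum = -1


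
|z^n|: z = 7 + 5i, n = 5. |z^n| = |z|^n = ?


|z| = sqrt(49+25) = sqrt(74) = 8.6023
|z^5| = |z|^5 = (sqrt(74))^5 = 74^2 * sqrt(74) = 5476*sqrt(74)

|z^5| = 5476*sqrt(74) ≈ 47106.3332


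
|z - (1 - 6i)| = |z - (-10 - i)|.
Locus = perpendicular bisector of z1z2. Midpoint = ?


Equal distances means the locus is the perpendicular bisector of z1 and z2.
Midpoint = ((1+(-10))/2, (-6+(-1))/2) = (-4.5000, -3.5000)

Perpendicular bisector through (-4.5000, -3.5000)


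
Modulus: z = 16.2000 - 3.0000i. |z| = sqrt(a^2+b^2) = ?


|z| = sqrt(16.2^2 + (-3)^2) = sqrt(262.44 + 9) = sqrt(271.44) = 16.4754

|z| = 16.4754


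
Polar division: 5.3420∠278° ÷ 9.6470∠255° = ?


r = 5.3420 / 9.6470 = 0.5537
theta = 278° - 255° = 23° = 23° (mod 360)

0.5537 cis(23°)


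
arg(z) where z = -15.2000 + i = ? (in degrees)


Re = -15.2, Im = 1
arg = atan2(1, -15.2) = 176.2360 degrees

arg(z) = 176.2360 degrees


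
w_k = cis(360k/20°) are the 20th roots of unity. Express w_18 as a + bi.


Angle = 360*18/20 = 324°
a = cos(324°) = 0.8090
b = sin(324°) = -0.5878

0.8090 - 0.5878i


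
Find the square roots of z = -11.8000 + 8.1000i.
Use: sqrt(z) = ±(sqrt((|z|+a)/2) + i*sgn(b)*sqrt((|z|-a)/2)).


|z| = sqrt(139.24+65.61) = 14.3126
sqrt((|z|+a)/2) = sqrt((14.3126+(-11.8))/2) = sqrt(1.2563) = 1.1208
sqrt((|z|-a)/2) = sqrt((14.3126-(-11.8))/2) = sqrt(13.0563) = 3.6133

±(1.1208 + 3.6133i) i.e. 1.1208 + 3.6133i and -1.1208 - 3.6133i


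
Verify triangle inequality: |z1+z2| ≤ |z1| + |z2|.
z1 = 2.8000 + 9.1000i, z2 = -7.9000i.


|z1| = sqrt(2.8^2 + 9.1^2) = sqrt(90.65) = 9.5210
|z2| = sqrt(0^2 + (-7.9)^2) = sqrt(62.41) = 7.9000
z1+z2 = 2.8000 + 1.2000i
|z1+z2| = sqrt(9.28) = 3.0463
|z1|+|z2| = 9.5210 + 7.9000 = 17.4210

|z1+z2| = 3.0463 ≤ |z1|+|z2| = 17.4210 (verified)


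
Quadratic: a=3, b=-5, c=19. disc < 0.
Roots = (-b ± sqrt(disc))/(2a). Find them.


disc = (-5)^2 - 4*3*19 = 25 - 228 = -203
sqrt(|disc|) = sqrt(203) = 14.2478
Real part = 5/(2*3) = 0.8333
Imag part = 14.2478/(2*3) = 2.3746

0.8333 ± 2.3746i
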